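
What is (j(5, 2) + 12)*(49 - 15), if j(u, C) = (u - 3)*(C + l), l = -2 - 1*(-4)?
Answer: 680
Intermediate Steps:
l = 2 (l = -2 + 4 = 2)
j(u, C) = (-3 + u)*(2 + C) (j(u, C) = (u - 3)*(C + 2) = (-3 + u)*(2 + C))
(j(5, 2) + 12)*(49 - 15) = ((-6 - 3*2 + 2*5 + 2*5) + 12)*(49 - 15) = ((-6 - 6 + 10 + 10) + 12)*34 = (8 + 12)*34 = 20*34 = 680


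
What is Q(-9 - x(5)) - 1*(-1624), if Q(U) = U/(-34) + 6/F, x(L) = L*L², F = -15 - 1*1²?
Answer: 221349/136 ≈ 1627.6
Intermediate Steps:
F = -16 (F = -15 - 1*1 = -15 - 1 = -16)
x(L) = L³
Q(U) = -3/8 - U/34 (Q(U) = U/(-34) + 6/(-16) = U*(-1/34) + 6*(-1/16) = -U/34 - 3/8 = -3/8 - U/34)
Q(-9 - x(5)) - 1*(-1624) = (-3/8 - (-9 - 1*5³)/34) - 1*(-1624) = (-3/8 - (-9 - 1*125)/34) + 1624 = (-3/8 - (-9 - 125)/34) + 1624 = (-3/8 - 1/34*(-134)) + 1624 = (-3/8 + 67/17) + 1624 = 485/136 + 1624 = 221349/136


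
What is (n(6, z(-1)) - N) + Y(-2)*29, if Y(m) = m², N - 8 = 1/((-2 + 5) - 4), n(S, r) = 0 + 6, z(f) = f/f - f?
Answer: 115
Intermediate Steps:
z(f) = 1 - f
n(S, r) = 6
N = 7 (N = 8 + 1/((-2 + 5) - 4) = 8 + 1/(3 - 4) = 8 + 1/(-1) = 8 - 1 = 7)
(n(6, z(-1)) - N) + Y(-2)*29 = (6 - 1*7) + (-2)²*29 = (6 - 7) + 4*29 = -1 + 116 = 115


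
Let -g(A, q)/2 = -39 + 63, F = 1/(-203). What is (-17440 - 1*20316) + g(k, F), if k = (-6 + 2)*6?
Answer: -37804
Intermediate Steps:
F = -1/203 ≈ -0.0049261
k = -24 (k = -4*6 = -24)
g(A, q) = -48 (g(A, q) = -2*(-39 + 63) = -2*24 = -48)
(-17440 - 1*20316) + g(k, F) = (-17440 - 1*20316) - 48 = (-17440 - 20316) - 48 = -37756 - 48 = -37804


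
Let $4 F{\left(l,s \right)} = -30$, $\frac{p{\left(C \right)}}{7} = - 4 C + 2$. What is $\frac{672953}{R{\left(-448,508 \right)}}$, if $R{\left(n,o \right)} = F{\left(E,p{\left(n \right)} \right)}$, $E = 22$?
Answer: $- \frac{1345906}{15} \approx -89727.0$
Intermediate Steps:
$p{\left(C \right)} = 14 - 28 C$ ($p{\left(C \right)} = 7 \left(- 4 C + 2\right) = 7 \left(2 - 4 C\right) = 14 - 28 C$)
$F{\left(l,s \right)} = - \frac{15}{2}$ ($F{\left(l,s \right)} = \frac{1}{4} \left(-30\right) = - \frac{15}{2}$)
$R{\left(n,o \right)} = - \frac{15}{2}$
$\frac{672953}{R{\left(-448,508 \right)}} = \frac{672953}{- \frac{15}{2}} = 672953 \left(- \frac{2}{15}\right) = - \frac{1345906}{15}$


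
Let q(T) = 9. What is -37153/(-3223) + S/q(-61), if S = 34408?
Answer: 111231361/29007 ≈ 3834.6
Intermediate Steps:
-37153/(-3223) + S/q(-61) = -37153/(-3223) + 34408/9 = -37153*(-1/3223) + 34408*(⅑) = 37153/3223 + 34408/9 = 111231361/29007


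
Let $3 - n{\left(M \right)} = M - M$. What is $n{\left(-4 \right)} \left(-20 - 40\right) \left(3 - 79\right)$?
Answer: $13680$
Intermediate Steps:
$n{\left(M \right)} = 3$ ($n{\left(M \right)} = 3 - \left(M - M\right) = 3 - 0 = 3 + 0 = 3$)
$n{\left(-4 \right)} \left(-20 - 40\right) \left(3 - 79\right) = 3 \left(-20 - 40\right) \left(3 - 79\right) = 3 \left(\left(-60\right) \left(-76\right)\right) = 3 \cdot 4560 = 13680$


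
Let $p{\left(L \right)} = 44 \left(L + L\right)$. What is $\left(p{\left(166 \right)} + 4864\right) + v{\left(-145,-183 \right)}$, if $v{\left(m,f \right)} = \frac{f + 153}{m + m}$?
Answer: $\frac{564691}{29} \approx 19472.0$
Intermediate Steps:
$v{\left(m,f \right)} = \frac{153 + f}{2 m}$
$p{\left(L \right)} = 88 L$ ($p{\left(L \right)} = 44 \cdot 2 L = 88 L$)
$\left(p{\left(166 \right)} + 4864\right) + v{\left(-145,-183 \right)} = \left(88 \cdot 166 + 4864\right) + \frac{153 - 183}{2 \left(-145\right)} = \left(14608 + 4864\right) + \frac{1}{2} \left(- \frac{1}{145}\right) \left(-30\right) = 19472 + \frac{3}{29} = \frac{564691}{29}$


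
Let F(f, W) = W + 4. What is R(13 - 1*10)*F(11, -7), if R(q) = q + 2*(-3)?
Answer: 9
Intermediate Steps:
F(f, W) = 4 + W
R(q) = -6 + q (R(q) = q - 6 = -6 + q)
R(13 - 1*10)*F(11, -7) = (-6 + (13 - 1*10))*(4 - 7) = (-6 + (13 - 10))*(-3) = (-6 + 3)*(-3) = -3*(-3) = 9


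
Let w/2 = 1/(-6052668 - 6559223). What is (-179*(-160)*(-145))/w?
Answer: 26187330472400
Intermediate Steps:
w = -2/12611891 (w = 2/(-6052668 - 6559223) = 2/(-12611891) = 2*(-1/12611891) = -2/12611891 ≈ -1.5858e-7)
(-179*(-160)*(-145))/w = (-179*(-160)*(-145))/(-2/12611891) = (28640*(-145))*(-12611891/2) = -4152800*(-12611891/2) = 26187330472400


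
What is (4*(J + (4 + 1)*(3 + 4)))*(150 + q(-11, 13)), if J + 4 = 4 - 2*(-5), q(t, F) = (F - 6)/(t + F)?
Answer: 27630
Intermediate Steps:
q(t, F) = (-6 + F)/(F + t)
J = 10 (J = -4 + (4 - 2*(-5)) = -4 + (4 + 10) = -4 + 14 = 10)
(4*(J + (4 + 1)*(3 + 4)))*(150 + q(-11, 13)) = (4*(10 + (4 + 1)*(3 + 4)))*(150 + (-6 + 13)/(13 - 11)) = (4*(10 + 5*7))*(150 + 7/2) = (4*(10 + 35))*(150 + (½)*7) = (4*45)*(150 + 7/2) = 180*(307/2) = 27630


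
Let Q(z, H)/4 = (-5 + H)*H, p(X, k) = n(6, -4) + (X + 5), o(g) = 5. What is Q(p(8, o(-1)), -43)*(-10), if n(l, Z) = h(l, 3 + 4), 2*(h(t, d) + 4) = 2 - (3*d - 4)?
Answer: -82560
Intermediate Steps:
h(t, d) = -1 - 3*d/2 (h(t, d) = -4 + (2 - (3*d - 4))/2 = -4 + (2 - (-4 + 3*d))/2 = -4 + (2 + (4 - 3*d))/2 = -4 + (6 - 3*d)/2 = -4 + (3 - 3*d/2) = -1 - 3*d/2)
n(l, Z) = -23/2 (n(l, Z) = -1 - 3*(3 + 4)/2 = -1 - 3/2*7 = -1 - 21/2 = -23/2)
p(X, k) = -13/2 + X (p(X, k) = -23/2 + (X + 5) = -23/2 + (5 + X) = -13/2 + X)
Q(z, H) = 4*H*(-5 + H) (Q(z, H) = 4*((-5 + H)*H) = 4*(H*(-5 + H)) = 4*H*(-5 + H))
Q(p(8, o(-1)), -43)*(-10) = (4*(-43)*(-5 - 43))*(-10) = (4*(-43)*(-48))*(-10) = 8256*(-10) = -82560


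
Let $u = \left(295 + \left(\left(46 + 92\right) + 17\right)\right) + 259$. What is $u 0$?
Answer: $0$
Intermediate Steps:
$u = 709$ ($u = \left(295 + \left(138 + 17\right)\right) + 259 = \left(295 + 155\right) + 259 = 450 + 259 = 709$)
$u 0 = 709 \cdot 0 = 0$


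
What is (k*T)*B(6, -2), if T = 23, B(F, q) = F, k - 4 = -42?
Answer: -5244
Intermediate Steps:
k = -38 (k = 4 - 42 = -38)
(k*T)*B(6, -2) = -38*23*6 = -874*6 = -5244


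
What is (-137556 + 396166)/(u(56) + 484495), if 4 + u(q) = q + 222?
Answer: 258610/484769 ≈ 0.53347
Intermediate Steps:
u(q) = 218 + q (u(q) = -4 + (q + 222) = -4 + (222 + q) = 218 + q)
(-137556 + 396166)/(u(56) + 484495) = (-137556 + 396166)/((218 + 56) + 484495) = 258610/(274 + 484495) = 258610/484769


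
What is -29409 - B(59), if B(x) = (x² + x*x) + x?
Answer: -36430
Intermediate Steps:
B(x) = x + 2*x² (B(x) = (x² + x²) + x = 2*x² + x = x + 2*x²)
-29409 - B(59) = -29409 - 59*(1 + 2*59) = -29409 - 59*(1 + 118) = -29409 - 59*119 = -29409 - 1*7021 = -29409 - 7021 = -36430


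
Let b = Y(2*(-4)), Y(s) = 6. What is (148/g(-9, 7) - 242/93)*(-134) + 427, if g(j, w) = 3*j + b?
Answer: 373255/217 ≈ 1720.1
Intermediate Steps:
b = 6
g(j, w) = 6 + 3*j (g(j, w) = 3*j + 6 = 6 + 3*j)
(148/g(-9, 7) - 242/93)*(-134) + 427 = (148/(6 + 3*(-9)) - 242/93)*(-134) + 427 = (148/(6 - 27) - 242*1/93)*(-134) + 427 = (148/(-21) - 242/93)*(-134) + 427 = (148*(-1/21) - 242/93)*(-134) + 427 = (-148/21 - 242/93)*(-134) + 427 = -2094/217*(-134) + 427 = 280596/217 + 427 = 373255/217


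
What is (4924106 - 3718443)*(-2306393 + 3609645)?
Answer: 1571282716076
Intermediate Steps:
(4924106 - 3718443)*(-2306393 + 3609645) = 1205663*1303252 = 1571282716076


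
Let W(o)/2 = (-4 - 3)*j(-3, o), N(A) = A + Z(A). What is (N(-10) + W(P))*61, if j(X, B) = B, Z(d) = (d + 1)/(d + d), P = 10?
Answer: -182451/20 ≈ -9122.5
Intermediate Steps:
Z(d) = (1 + d)/(2*d) (Z(d) = (1 + d)/((2*d)) = (1 + d)*(1/(2*d)) = (1 + d)/(2*d))
N(A) = A + (1 + A)/(2*A)
W(o) = -14*o (W(o) = 2*((-4 - 3)*o) = 2*(-7*o) = -14*o)
(N(-10) + W(P))*61 = ((½ - 10 + (½)/(-10)) - 14*10)*61 = ((½ - 10 + (½)*(-⅒)) - 140)*61 = ((½ - 10 - 1/20) - 140)*61 = (-191/20 - 140)*61 = -2991/20*61 = -182451/20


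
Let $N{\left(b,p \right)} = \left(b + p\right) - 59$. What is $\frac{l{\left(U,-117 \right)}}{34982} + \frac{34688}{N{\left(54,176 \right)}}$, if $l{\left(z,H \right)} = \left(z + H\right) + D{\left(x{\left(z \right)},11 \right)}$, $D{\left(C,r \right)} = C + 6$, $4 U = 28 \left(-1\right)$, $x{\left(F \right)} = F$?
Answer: $\frac{1213434241}{5981922} \approx 202.85$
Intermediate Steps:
$N{\left(b,p \right)} = -59 + b + p$
$U = -7$ ($U = \frac{28 \left(-1\right)}{4} = \frac{1}{4} \left(-28\right) = -7$)
$D{\left(C,r \right)} = 6 + C$
$l{\left(z,H \right)} = 6 + H + 2 z$ ($l{\left(z,H \right)} = \left(z + H\right) + \left(6 + z\right) = \left(H + z\right) + \left(6 + z\right) = 6 + H + 2 z$)
$\frac{l{\left(U,-117 \right)}}{34982} + \frac{34688}{N{\left(54,176 \right)}} = \frac{6 - 117 + 2 \left(-7\right)}{34982} + \frac{34688}{-59 + 54 + 176} = \left(6 - 117 - 14\right) \frac{1}{34982} + \frac{34688}{171} = \left(-125\right) \frac{1}{34982} + 34688 \cdot \frac{1}{171} = - \frac{125}{34982} + \frac{34688}{171} = \frac{1213434241}{5981922}$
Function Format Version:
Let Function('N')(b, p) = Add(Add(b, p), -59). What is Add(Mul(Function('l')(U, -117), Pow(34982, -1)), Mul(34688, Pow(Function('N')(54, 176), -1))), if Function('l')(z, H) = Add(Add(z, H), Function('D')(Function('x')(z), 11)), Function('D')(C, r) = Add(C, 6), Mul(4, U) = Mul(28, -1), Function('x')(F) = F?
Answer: Rational(1213434241, 5981922) ≈ 202.85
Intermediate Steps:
Function('N')(b, p) = Add(-59, b, p)
U = -7 (U = Mul(Rational(1, 4), Mul(28, -1)) = Mul(Rational(1, 4), -28) = -7)
Function('D')(C, r) = Add(6, C)
Function('l')(z, H) = Add(6, H, Mul(2, z)) (Function('l')(z, H) = Add(Add(z, H), Add(6, z)) = Add(Add(H, z), Add(6, z)) = Add(6, H, Mul(2, z)))
Add(Mul(Function('l')(U, -117), Pow(34982, -1)), Mul(34688, Pow(Function('N')(54, 176), -1))) = Add(Mul(Add(6, -117, Mul(2, -7)), Pow(34982, -1)), Mul(34688, Pow(Add(-59, 54, 176), -1))) = Add(Mul(Add(6, -117, -14), Rational(1, 34982)), Mul(34688, Pow(171, -1))) = Add(Mul(-125, Rational(1, 34982)), Mul(34688, Rational(1, 171))) = Add(Rational(-125, 34982), Rational(34688, 171)) = Rational(1213434241, 5981922)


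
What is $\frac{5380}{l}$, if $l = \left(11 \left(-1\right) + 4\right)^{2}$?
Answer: $\frac{5380}{49} \approx 109.8$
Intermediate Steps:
$l = 49$ ($l = \left(-11 + 4\right)^{2} = \left(-7\right)^{2} = 49$)
$\frac{5380}{l} = \frac{5380}{49}$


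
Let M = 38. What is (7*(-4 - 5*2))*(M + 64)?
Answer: -9996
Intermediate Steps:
(7*(-4 - 5*2))*(M + 64) = (7*(-4 - 5*2))*(38 + 64) = (7*(-4 - 10))*102 = (7*(-14))*102 = -98*102 = -9996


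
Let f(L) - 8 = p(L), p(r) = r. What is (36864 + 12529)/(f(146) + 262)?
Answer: 49393/416 ≈ 118.73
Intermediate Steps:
f(L) = 8 + L
(36864 + 12529)/(f(146) + 262) = (36864 + 12529)/((8 + 146) + 262) = 49393/(154 + 262) = 49393/416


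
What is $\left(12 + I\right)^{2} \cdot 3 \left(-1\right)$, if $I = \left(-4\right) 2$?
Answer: $-48$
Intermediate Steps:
$I = -8$
$\left(12 + I\right)^{2} \cdot 3 \left(-1\right) = \left(12 - 8\right)^{2} \cdot 3 \left(-1\right) = 4^{2} \left(-3\right) = 16 \left(-3\right) = -48$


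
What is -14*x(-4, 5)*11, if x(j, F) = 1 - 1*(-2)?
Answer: -462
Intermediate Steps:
x(j, F) = 3 (x(j, F) = 1 + 2 = 3)
-14*x(-4, 5)*11 = -14*3*11 = -42*11 = -462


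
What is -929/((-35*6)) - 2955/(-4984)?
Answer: 375049/74760 ≈ 5.0167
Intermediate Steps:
-929/((-35*6)) - 2955/(-4984) = -929/(-210) - 2955*(-1/4984) = -929*(-1/210) + 2955/4984 = 929/210 + 2955/4984 = 375049/74760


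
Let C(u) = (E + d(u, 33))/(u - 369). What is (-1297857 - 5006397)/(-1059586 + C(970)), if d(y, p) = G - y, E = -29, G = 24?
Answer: 3788856654/636812161 ≈ 5.9497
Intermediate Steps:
d(y, p) = 24 - y
C(u) = (-5 - u)/(-369 + u) (C(u) = (-29 + (24 - u))/(u - 369) = (-5 - u)/(-369 + u))
(-1297857 - 5006397)/(-1059586 + C(970)) = (-1297857 - 5006397)/(-1059586 + (-5 - 1*970)/(-369 + 970)) = -6304254/(-1059586 + (-5 - 970)/601) = -6304254/(-1059586 + (1/601)*(-975)) = -6304254/(-1059586 - 975/601) = -6304254/(-636812161/601) = -6304254*(-601/636812161) = 3788856654/636812161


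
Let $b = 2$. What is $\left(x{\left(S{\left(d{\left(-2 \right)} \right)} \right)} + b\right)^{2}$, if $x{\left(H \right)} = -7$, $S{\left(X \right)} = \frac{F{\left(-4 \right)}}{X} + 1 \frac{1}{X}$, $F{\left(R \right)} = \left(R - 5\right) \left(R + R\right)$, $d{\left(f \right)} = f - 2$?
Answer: $25$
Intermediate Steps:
$d{\left(f \right)} = -2 + f$
$F{\left(R \right)} = 2 R \left(-5 + R\right)$ ($F{\left(R \right)} = \left(-5 + R\right) 2 R = 2 R \left(-5 + R\right)$)
$S{\left(X \right)} = \frac{73}{X}$ ($S{\left(X \right)} = \frac{2 \left(-4\right) \left(-5 - 4\right)}{X} + 1 \frac{1}{X} = \frac{2 \left(-4\right) \left(-9\right)}{X} + \frac{1}{X} = \frac{72}{X} + \frac{1}{X} = \frac{73}{X}$)
$\left(x{\left(S{\left(d{\left(-2 \right)} \right)} \right)} + b\right)^{2} = \left(-7 + 2\right)^{2} = \left(-5\right)^{2} = 25$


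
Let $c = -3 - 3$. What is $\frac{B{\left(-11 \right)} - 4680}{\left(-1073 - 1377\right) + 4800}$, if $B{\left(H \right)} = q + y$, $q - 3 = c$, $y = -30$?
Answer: $- \frac{4713}{2350} \approx -2.0055$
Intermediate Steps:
$c = -6$ ($c = -3 - 3 = -6$)
$q = -3$ ($q = 3 - 6 = -3$)
$B{\left(H \right)} = -33$ ($B{\left(H \right)} = -3 - 30 = -33$)
$\frac{B{\left(-11 \right)} - 4680}{\left(-1073 - 1377\right) + 4800} = \frac{-33 - 4680}{\left(-1073 - 1377\right) + 4800} = - \frac{4713}{\left(-1073 - 1377\right) + 4800} = - \frac{4713}{-2450 + 4800} = - \frac{4713}{2350}$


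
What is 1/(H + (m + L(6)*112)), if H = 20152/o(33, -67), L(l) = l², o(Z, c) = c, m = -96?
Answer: 67/243560 ≈ 0.00027509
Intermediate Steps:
H = -20152/67 (H = 20152/(-67) = 20152*(-1/67) = -20152/67 ≈ -300.78)
1/(H + (m + L(6)*112)) = 1/(-20152/67 + (-96 + 6²*112)) = 1/(-20152/67 + (-96 + 36*112)) = 1/(-20152/67 + (-96 + 4032)) = 1/(-20152/67 + 3936) = 1/(243560/67) = 67/243560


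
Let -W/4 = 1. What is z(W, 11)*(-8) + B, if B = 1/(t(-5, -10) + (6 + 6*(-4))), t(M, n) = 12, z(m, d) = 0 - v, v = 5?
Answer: 239/6 ≈ 39.833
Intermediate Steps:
W = -4 (W = -4*1 = -4)
z(m, d) = -5 (z(m, d) = 0 - 1*5 = 0 - 5 = -5)
B = -⅙ (B = 1/(12 + (6 + 6*(-4))) = 1/(12 + (6 - 24)) = 1/(12 - 18) = 1/(-6) = -⅙ ≈ -0.16667)
z(W, 11)*(-8) + B = -5*(-8) - ⅙ = 40 - ⅙ = 239/6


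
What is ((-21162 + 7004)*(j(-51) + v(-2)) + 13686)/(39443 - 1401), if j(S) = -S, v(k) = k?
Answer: -340028/19021 ≈ -17.876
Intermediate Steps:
((-21162 + 7004)*(j(-51) + v(-2)) + 13686)/(39443 - 1401) = ((-21162 + 7004)*(-1*(-51) - 2) + 13686)/(39443 - 1401) = (-14158*(51 - 2) + 13686)/38042 = (-14158*49 + 13686)*(1/38042) = (-693742 + 13686)*(1/38042) = -680056*1/38042 = -340028/19021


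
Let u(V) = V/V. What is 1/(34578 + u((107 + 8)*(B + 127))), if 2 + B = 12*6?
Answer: 1/34579 ≈ 2.8919e-5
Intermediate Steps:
B = 70 (B = -2 + 12*6 = -2 + 72 = 70)
u(V) = 1
1/(34578 + u((107 + 8)*(B + 127))) = 1/(34578 + 1) = 1/34579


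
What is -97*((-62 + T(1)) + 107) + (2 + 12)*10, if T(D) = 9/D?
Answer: -5098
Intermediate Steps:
-97*((-62 + T(1)) + 107) + (2 + 12)*10 = -97*((-62 + 9/1) + 107) + (2 + 12)*10 = -97*((-62 + 9*1) + 107) + 14*10 = -97*((-62 + 9) + 107) + 140 = -97*(-53 + 107) + 140 = -97*54 + 140 = -5238 + 140 = -5098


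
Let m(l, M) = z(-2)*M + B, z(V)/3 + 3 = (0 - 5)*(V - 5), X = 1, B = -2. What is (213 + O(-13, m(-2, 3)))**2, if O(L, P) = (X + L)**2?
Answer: 127449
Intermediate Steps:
z(V) = 66 - 15*V (z(V) = -9 + 3*((0 - 5)*(V - 5)) = -9 + 3*(-5*(-5 + V)) = -9 + 3*(25 - 5*V) = -9 + (75 - 15*V) = 66 - 15*V)
m(l, M) = -2 + 96*M (m(l, M) = (66 - 15*(-2))*M - 2 = (66 + 30)*M - 2 = 96*M - 2 = -2 + 96*M)
O(L, P) = (1 + L)**2
(213 + O(-13, m(-2, 3)))**2 = (213 + (1 - 13)**2)**2 = (213 + (-12)**2)**2 = (213 + 144)**2 = 357**2 = 127449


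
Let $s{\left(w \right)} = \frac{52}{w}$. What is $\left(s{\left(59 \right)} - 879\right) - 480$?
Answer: $- \frac{80129}{59} \approx -1358.1$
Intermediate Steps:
$\left(s{\left(59 \right)} - 879\right) - 480 = \left(\frac{52}{59} - 879\right) - 480 = - \frac{51809}{59} - 480 = - \frac{80129}{59}$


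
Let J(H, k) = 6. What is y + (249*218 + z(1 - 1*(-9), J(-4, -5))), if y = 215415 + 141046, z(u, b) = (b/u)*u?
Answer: 410749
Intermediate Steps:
z(u, b) = b
y = 356461
y + (249*218 + z(1 - 1*(-9), J(-4, -5))) = 356461 + (249*218 + 6) = 356461 + (54282 + 6) = 356461 + 54288 = 410749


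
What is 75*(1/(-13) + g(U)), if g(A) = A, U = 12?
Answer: 11625/13 ≈ 894.23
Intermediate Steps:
75*(1/(-13) + g(U)) = 75*(1/(-13) + 12) = 75*(-1/13 + 12) = 75*(155/13) = 11625/13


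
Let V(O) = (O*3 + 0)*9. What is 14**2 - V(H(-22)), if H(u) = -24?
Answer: 844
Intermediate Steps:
V(O) = 27*O (V(O) = (3*O + 0)*9 = (3*O)*9 = 27*O)
14**2 - V(H(-22)) = 14**2 - 27*(-24) = 196 - 1*(-648) = 196 + 648 = 844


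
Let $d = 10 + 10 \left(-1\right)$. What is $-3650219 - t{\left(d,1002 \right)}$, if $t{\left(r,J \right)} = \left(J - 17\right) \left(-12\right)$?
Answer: $-3638399$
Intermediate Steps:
$d = 0$ ($d = 10 - 10 = 0$)
$t{\left(r,J \right)} = 204 - 12 J$ ($t{\left(r,J \right)} = \left(-17 + J\right) \left(-12\right) = 204 - 12 J$)
$-3650219 - t{\left(d,1002 \right)} = -3650219 - \left(204 - 12024\right) = -3650219 - -11820 = -3650219 + 11820 = -3638399$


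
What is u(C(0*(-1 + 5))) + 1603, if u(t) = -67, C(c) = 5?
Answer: 1536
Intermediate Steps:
u(C(0*(-1 + 5))) + 1603 = -67 + 1603 = 1536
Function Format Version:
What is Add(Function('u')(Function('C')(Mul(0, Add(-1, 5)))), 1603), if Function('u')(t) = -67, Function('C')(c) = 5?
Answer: 1536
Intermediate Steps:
Add(Function('u')(Function('C')(Mul(0, Add(-1, 5)))), 1603) = Add(-67, 1603) = 1536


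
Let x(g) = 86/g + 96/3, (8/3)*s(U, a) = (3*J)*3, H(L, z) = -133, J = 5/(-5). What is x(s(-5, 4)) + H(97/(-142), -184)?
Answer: -3415/27 ≈ -126.48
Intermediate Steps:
J = -1 (J = 5*(-1/5) = -1)
s(U, a) = -27/8 (s(U, a) = 3*((3*(-1))*3)/8 = 3*(-3*3)/8 = (3/8)*(-9) = -27/8)
x(g) = 32 + 86/g (x(g) = 86/g + 96*(1/3) = 86/g + 32 = 32 + 86/g)
x(s(-5, 4)) + H(97/(-142), -184) = (32 + 86/(-27/8)) - 133 = (32 + 86*(-8/27)) - 133 = (32 - 688/27) - 133 = 176/27 - 133 = -3415/27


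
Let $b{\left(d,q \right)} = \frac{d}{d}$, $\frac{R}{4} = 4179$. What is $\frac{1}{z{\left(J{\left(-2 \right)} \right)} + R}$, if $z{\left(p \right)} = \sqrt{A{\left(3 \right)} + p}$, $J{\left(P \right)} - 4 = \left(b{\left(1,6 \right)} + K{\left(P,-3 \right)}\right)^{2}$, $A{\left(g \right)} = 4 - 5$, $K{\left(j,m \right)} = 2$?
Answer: $\frac{1393}{23285387} - \frac{\sqrt{3}}{139712322} \approx 5.9811 \cdot 10^{-5}$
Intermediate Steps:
$R = 16716$ ($R = 4 \cdot 4179 = 16716$)
$A{\left(g \right)} = -1$ ($A{\left(g \right)} = 4 - 5 = -1$)
$b{\left(d,q \right)} = 1$
$J{\left(P \right)} = 13$ ($J{\left(P \right)} = 4 + \left(1 + 2\right)^{2} = 4 + 3^{2} = 4 + 9 = 13$)
$z{\left(p \right)} = \sqrt{-1 + p}$
$\frac{1}{z{\left(J{\left(-2 \right)} \right)} + R} = \frac{1}{\sqrt{-1 + 13} + 16716} = \frac{1}{\sqrt{12} + 16716} = \frac{1}{2 \sqrt{3} + 16716} = \frac{1}{16716 + 2 \sqrt{3}}$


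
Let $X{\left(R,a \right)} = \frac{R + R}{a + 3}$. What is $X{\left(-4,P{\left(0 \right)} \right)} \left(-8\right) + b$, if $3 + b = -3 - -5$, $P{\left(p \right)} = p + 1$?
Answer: $15$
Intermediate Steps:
$P{\left(p \right)} = 1 + p$
$b = -1$ ($b = -3 - -2 = -3 + \left(-3 + 5\right) = -3 + 2 = -1$)
$X{\left(R,a \right)} = \frac{2 R}{3 + a}$
$X{\left(-4,P{\left(0 \right)} \right)} \left(-8\right) + b = 2 \left(-4\right) \frac{1}{3 + \left(1 + 0\right)} \left(-8\right) - 1 = 2 \left(-4\right) \frac{1}{3 + 1} \left(-8\right) - 1 = 2 \left(-4\right) \frac{1}{4} \left(-8\right) - 1 = \left(-2\right) \left(-8\right) - 1 = 16 - 1 = 15$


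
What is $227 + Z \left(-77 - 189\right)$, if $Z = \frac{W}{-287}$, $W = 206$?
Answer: $\frac{17135}{41} \approx 417.93$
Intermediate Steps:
$Z = - \frac{206}{287}$ ($Z = \frac{206}{-287} = 206 \left(- \frac{1}{287}\right) = - \frac{206}{287} \approx -0.71777$)
$227 + Z \left(-77 - 189\right) = 227 - \frac{206 \left(-77 - 189\right)}{287} = 227 - - \frac{7828}{41} = 227 + \frac{7828}{41} = \frac{17135}{41}$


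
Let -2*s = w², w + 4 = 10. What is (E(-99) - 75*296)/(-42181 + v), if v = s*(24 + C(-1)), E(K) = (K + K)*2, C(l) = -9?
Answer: 22596/42451 ≈ 0.53228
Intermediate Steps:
w = 6 (w = -4 + 10 = 6)
s = -18 (s = -½*6² = -½*36 = -18)
E(K) = 4*K (E(K) = (2*K)*2 = 4*K)
v = -270 (v = -18*(24 - 9) = -18*15 = -270)
(E(-99) - 75*296)/(-42181 + v) = (4*(-99) - 75*296)/(-42181 - 270) = (-396 - 22200)/(-42451) = -22596*(-1/42451) = 22596/42451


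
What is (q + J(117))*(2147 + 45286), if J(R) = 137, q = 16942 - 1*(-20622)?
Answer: 1788271533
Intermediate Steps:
q = 37564 (q = 16942 + 20622 = 37564)
(q + J(117))*(2147 + 45286) = (37564 + 137)*(2147 + 45286) = 37701*47433 = 1788271533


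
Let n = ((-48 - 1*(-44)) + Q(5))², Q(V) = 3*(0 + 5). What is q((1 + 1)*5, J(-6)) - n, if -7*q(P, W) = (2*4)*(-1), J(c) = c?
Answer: -839/7 ≈ -119.86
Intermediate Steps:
Q(V) = 15 (Q(V) = 3*5 = 15)
q(P, W) = 8/7 (q(P, W) = -2*4*(-1)/7 = -8*(-1)/7 = -⅐*(-8) = 8/7)
n = 121 (n = ((-48 - 1*(-44)) + 15)² = ((-48 + 44) + 15)² = (-4 + 15)² = 11² = 121)
q((1 + 1)*5, J(-6)) - n = 8/7 - 1*121 = 8/7 - 121 = -839/7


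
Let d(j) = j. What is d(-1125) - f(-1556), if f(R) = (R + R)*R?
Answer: -4843397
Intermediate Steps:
f(R) = 2*R² (f(R) = (2*R)*R = 2*R²)
d(-1125) - f(-1556) = -1125 - 2*(-1556)² = -1125 - 2*2421136 = -1125 - 1*4842272 = -1125 - 4842272 = -4843397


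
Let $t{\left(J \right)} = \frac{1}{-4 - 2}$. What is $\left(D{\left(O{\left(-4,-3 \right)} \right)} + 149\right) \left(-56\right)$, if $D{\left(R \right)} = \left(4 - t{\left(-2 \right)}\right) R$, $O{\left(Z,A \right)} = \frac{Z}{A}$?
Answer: $- \frac{77896}{9} \approx -8655.1$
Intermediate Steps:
$t{\left(J \right)} = - \frac{1}{6}$ ($t{\left(J \right)} = \frac{1}{-6} = - \frac{1}{6}$)
$D{\left(R \right)} = \frac{25 R}{6}$ ($D{\left(R \right)} = \left(4 - - \frac{1}{6}\right) R = \left(4 + \frac{1}{6}\right) R = \frac{25 R}{6}$)
$\left(D{\left(O{\left(-4,-3 \right)} \right)} + 149\right) \left(-56\right) = \left(\frac{25 \left(- \frac{4}{-3}\right)}{6} + 149\right) \left(-56\right) = \left(\frac{25 \left(\left(-4\right) \left(- \frac{1}{3}\right)\right)}{6} + 149\right) \left(-56\right) = \left(\frac{25}{6} \cdot \frac{4}{3} + 149\right) \left(-56\right) = \left(\frac{50}{9} + 149\right) \left(-56\right) = \frac{1391}{9} \left(-56\right) = - \frac{77896}{9}$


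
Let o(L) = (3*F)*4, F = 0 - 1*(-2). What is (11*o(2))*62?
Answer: 16368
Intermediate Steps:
F = 2 (F = 0 + 2 = 2)
o(L) = 24 (o(L) = (3*2)*4 = 6*4 = 24)
(11*o(2))*62 = (11*24)*62 = 264*62 = 16368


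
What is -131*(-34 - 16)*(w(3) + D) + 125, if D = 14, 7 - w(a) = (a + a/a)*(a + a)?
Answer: -19525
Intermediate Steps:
w(a) = 7 - 2*a*(1 + a) (w(a) = 7 - (a + a/a)*(a + a) = 7 - (a + 1)*2*a = 7 - (1 + a)*2*a = 7 - 2*a*(1 + a))
-131*(-34 - 16)*(w(3) + D) + 125 = -131*(-34 - 16)*((7 - 2*3 - 2*3**2) + 14) + 125 = -(-6550)*((7 - 6 - 2*9) + 14) + 125 = -(-6550)*((7 - 6 - 18) + 14) + 125 = -(-6550)*(-17 + 14) + 125 = -(-6550)*(-3) + 125 = -131*150 + 125 = -19650 + 125 = -19525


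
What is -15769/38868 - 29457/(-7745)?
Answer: 1022803771/301032660 ≈ 3.3977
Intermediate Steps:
-15769/38868 - 29457/(-7745) = -15769*1/38868 - 29457*(-1/7745) = -15769/38868 + 29457/7745 = 1022803771/301032660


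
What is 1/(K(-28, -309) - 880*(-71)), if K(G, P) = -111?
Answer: 1/62369 ≈ 1.6034e-5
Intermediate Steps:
1/(K(-28, -309) - 880*(-71)) = 1/(-111 - 880*(-71)) = 1/(-111 + 62480) = 1/62369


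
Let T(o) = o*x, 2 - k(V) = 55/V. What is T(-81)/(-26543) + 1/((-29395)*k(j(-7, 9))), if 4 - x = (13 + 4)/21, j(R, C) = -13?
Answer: 4304804542/442391251995 ≈ 0.0097308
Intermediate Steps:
x = 67/21 (x = 4 - (13 + 4)/21 = 4 - 17/21 = 67/21 ≈ 3.1905)
k(V) = 2 - 55/V
T(o) = 67*o/21 (T(o) = o*(67/21) = 67*o/21)
T(-81)/(-26543) + 1/((-29395)*k(j(-7, 9))) = ((67/21)*(-81))/(-26543) + 1/((-29395)*(2 - 55/(-13))) = -1809/7*(-1/26543) - 1/(29395*(2 - 55*(-1/13))) = 1809/185801 - 1/(29395*(2 + 55/13)) = 1809/185801 - 1/(29395*81/13) = 1809/185801 - 1/29395*13/81 = 1809/185801 - 13/2380995 = 4304804542/442391251995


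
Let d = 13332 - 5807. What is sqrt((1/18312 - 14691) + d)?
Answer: I*sqrt(600742515198)/9156 ≈ 84.652*I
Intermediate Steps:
d = 7525
sqrt((1/18312 - 14691) + d) = sqrt((1/18312 - 14691) + 7525) = sqrt(-269021591/18312 + 7525) = sqrt(-131223791/18312) = I*sqrt(600742515198)/9156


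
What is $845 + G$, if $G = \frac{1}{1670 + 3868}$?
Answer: $\frac{4679611}{5538} \approx 845.0$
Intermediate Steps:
$G = \frac{1}{5538} \approx 0.00018057$
$845 + G = 845 + \frac{1}{5538} = \frac{4679611}{5538}$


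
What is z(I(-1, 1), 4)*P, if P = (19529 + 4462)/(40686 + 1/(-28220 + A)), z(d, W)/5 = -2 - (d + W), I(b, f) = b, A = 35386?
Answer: -4297987650/291555877 ≈ -14.742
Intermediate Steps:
z(d, W) = -10 - 5*W - 5*d (z(d, W) = 5*(-2 - (d + W)) = 5*(-2 - (W + d)) = 5*(-2 + (-W - d)) = 5*(-2 - W - d) = -10 - 5*W - 5*d)
P = 171919506/291555877 (P = (19529 + 4462)/(40686 + 1/(-28220 + 35386)) = 23991/(40686 + 1/7166) = 23991/(291555877/7166) = 23991*(7166/291555877) = 171919506/291555877 ≈ 0.58966)
z(I(-1, 1), 4)*P = (-10 - 5*4 - 5*(-1))*(171919506/291555877) = (-10 - 20 + 5)*(171919506/291555877) = -25*171919506/291555877 = -4297987650/291555877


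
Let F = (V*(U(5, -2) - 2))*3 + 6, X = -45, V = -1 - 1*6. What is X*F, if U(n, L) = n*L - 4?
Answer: -15390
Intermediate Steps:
V = -7 (V = -1 - 6 = -7)
U(n, L) = -4 + L*n (U(n, L) = L*n - 4 = -4 + L*n)
F = 342 (F = -7*((-4 - 2*5) - 2)*3 + 6 = -7*((-4 - 10) - 2)*3 + 6 = -7*(-14 - 2)*3 + 6 = -7*(-16)*3 + 6 = 112*3 + 6 = 336 + 6 = 342)
X*F = -45*342 = -15390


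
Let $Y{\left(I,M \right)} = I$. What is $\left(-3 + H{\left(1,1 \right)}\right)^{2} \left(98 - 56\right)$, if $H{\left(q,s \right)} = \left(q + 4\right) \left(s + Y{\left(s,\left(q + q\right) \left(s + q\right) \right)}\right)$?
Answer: $2058$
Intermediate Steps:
$H{\left(q,s \right)} = 2 s \left(4 + q\right)$ ($H{\left(q,s \right)} = \left(q + 4\right) \left(s + s\right) = \left(4 + q\right) 2 s = 2 s \left(4 + q\right)$)
$\left(-3 + H{\left(1,1 \right)}\right)^{2} \left(98 - 56\right) = \left(-3 + 2 \cdot 1 \left(4 + 1\right)\right)^{2} \left(98 - 56\right) = \left(-3 + 2 \cdot 1 \cdot 5\right)^{2} \cdot 42 = \left(-3 + 10\right)^{2} \cdot 42 = 7^{2} \cdot 42 = 49 \cdot 42 = 2058$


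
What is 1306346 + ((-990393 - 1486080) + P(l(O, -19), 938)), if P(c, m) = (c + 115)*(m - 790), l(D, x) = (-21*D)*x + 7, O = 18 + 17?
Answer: 914749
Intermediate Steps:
O = 35
l(D, x) = 7 - 21*D*x (l(D, x) = -21*D*x + 7 = 7 - 21*D*x)
P(c, m) = (-790 + m)*(115 + c) (P(c, m) = (115 + c)*(-790 + m) = (-790 + m)*(115 + c))
1306346 + ((-990393 - 1486080) + P(l(O, -19), 938)) = 1306346 + ((-990393 - 1486080) + (-90850 - 790*(7 - 21*35*(-19)) + 115*938 + (7 - 21*35*(-19))*938)) = 1306346 + (-2476473 + (-90850 - 790*(7 + 13965) + 107870 + (7 + 13965)*938)) = 1306346 + (-2476473 + (-90850 - 790*13972 + 107870 + 13972*938)) = 1306346 + (-2476473 + (-90850 - 11037880 + 107870 + 13105736)) = 1306346 + (-2476473 + 2084876) = 1306346 - 391597 = 914749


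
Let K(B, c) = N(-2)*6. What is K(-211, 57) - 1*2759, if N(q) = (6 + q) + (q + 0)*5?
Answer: -2795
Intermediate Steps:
N(q) = 6 + 6*q (N(q) = (6 + q) + q*5 = (6 + q) + 5*q = 6 + 6*q)
K(B, c) = -36 (K(B, c) = (6 + 6*(-2))*6 = (6 - 12)*6 = -6*6 = -36)
K(-211, 57) - 1*2759 = -36 - 1*2759 = -36 - 2759 = -2795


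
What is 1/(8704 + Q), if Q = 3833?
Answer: 1/12537 ≈ 7.9764e-5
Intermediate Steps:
1/(8704 + Q) = 1/(8704 + 3833) = 1/12537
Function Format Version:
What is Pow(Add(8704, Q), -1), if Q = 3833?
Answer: Rational(1, 12537) ≈ 7.9764e-5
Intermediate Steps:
Pow(Add(8704, Q), -1) = Pow(Add(8704, 3833), -1) = Pow(12537, -1) = Rational(1, 12537)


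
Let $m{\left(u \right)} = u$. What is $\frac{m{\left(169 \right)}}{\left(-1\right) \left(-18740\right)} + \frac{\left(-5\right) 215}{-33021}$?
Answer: $\frac{25726049}{618813540} \approx 0.041573$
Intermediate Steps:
$\frac{m{\left(169 \right)}}{\left(-1\right) \left(-18740\right)} + \frac{\left(-5\right) 215}{-33021} = \frac{169}{\left(-1\right) \left(-18740\right)} + \frac{\left(-5\right) 215}{-33021} = \frac{169}{18740} - - \frac{1075}{33021} = 169 \cdot \frac{1}{18740} + \frac{1075}{33021} = \frac{169}{18740} + \frac{1075}{33021} = \frac{25726049}{618813540}$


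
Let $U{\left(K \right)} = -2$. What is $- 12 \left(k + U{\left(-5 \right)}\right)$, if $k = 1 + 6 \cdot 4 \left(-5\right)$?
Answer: $1452$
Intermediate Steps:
$k = -119$ ($k = 1 + 24 \left(-5\right) = 1 - 120 = -119$)
$- 12 \left(k + U{\left(-5 \right)}\right) = - 12 \left(-119 - 2\right) = \left(-12\right) \left(-121\right) = 1452$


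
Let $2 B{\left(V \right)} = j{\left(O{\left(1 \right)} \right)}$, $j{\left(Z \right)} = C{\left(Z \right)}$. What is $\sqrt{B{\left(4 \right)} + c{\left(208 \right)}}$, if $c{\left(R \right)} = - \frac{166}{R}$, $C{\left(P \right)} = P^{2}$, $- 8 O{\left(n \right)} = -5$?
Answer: $\frac{i \sqrt{26078}}{208} \approx 0.77638 i$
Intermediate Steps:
$O{\left(n \right)} = \frac{5}{8}$ ($O{\left(n \right)} = \left(- \frac{1}{8}\right) \left(-5\right) = \frac{5}{8}$)
$j{\left(Z \right)} = Z^{2}$
$B{\left(V \right)} = \frac{25}{128}$ ($B{\left(V \right)} = \frac{\left(\frac{5}{8}\right)^{2}}{2} = \frac{1}{2} \cdot \frac{25}{64} = \frac{25}{128}$)
$\sqrt{B{\left(4 \right)} + c{\left(208 \right)}} = \sqrt{\frac{25}{128} - \frac{166}{208}} = \sqrt{\frac{25}{128} - \frac{83}{104}} = \sqrt{- \frac{1003}{1664}} = \frac{i \sqrt{26078}}{208}$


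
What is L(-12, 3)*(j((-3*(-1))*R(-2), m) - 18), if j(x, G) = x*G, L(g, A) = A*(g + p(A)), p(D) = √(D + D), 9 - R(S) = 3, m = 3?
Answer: -1296 + 108*√6 ≈ -1031.5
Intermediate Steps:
R(S) = 6 (R(S) = 9 - 1*3 = 9 - 3 = 6)
p(D) = √2*√D (p(D) = √(2*D) = √2*√D)
L(g, A) = A*(g + √2*√A)
j(x, G) = G*x
L(-12, 3)*(j((-3*(-1))*R(-2), m) - 18) = (3*(-12 + √2*√3))*(3*(-3*(-1)*6) - 18) = (3*(-12 + √6))*(3*(3*6) - 18) = (-36 + 3*√6)*(3*18 - 18) = (-36 + 3*√6)*(54 - 18) = (-36 + 3*√6)*36 = -1296 + 108*√6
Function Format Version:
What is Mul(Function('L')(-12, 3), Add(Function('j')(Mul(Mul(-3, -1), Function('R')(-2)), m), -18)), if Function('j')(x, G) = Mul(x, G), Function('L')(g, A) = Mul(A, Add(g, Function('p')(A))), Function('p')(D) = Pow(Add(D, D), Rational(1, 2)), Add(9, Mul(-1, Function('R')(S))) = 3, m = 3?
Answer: Add(-1296, Mul(108, Pow(6, Rational(1, 2)))) ≈ -1031.5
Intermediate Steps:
Function('R')(S) = 6 (Function('R')(S) = Add(9, Mul(-1, 3)) = Add(9, -3) = 6)
Function('p')(D) = Mul(Pow(2, Rational(1, 2)), Pow(D, Rational(1, 2))) (Function('p')(D) = Pow(Mul(2, D), Rational(1, 2)) = Mul(Pow(2, Rational(1, 2)), Pow(D, Rational(1, 2))))
Function('L')(g, A) = Mul(A, Add(g, Mul(Pow(2, Rational(1, 2)), Pow(A, Rational(1, 2)))))
Function('j')(x, G) = Mul(G, x)
Mul(Function('L')(-12, 3), Add(Function('j')(Mul(Mul(-3, -1), Function('R')(-2)), m), -18)) = Mul(Mul(3, Add(-12, Mul(Pow(2, Rational(1, 2)), Pow(3, Rational(1, 2))))), Add(Mul(3, Mul(Mul(-3, -1), 6)), -18)) = Mul(Mul(3, Add(-12, Pow(6, Rational(1, 2)))), Add(Mul(3, Mul(3, 6)), -18)) = Mul(Add(-36, Mul(3, Pow(6, Rational(1, 2)))), Add(Mul(3, 18), -18)) = Mul(Add(-36, Mul(3, Pow(6, Rational(1, 2)))), Add(54, -18)) = Mul(Add(-36, Mul(3, Pow(6, Rational(1, 2)))), 36) = Add(-1296, Mul(108, Pow(6, Rational(1, 2))))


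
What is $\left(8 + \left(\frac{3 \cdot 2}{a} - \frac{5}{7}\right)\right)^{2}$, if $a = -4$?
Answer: $\frac{6561}{196} \approx 33.474$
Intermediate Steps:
$\left(8 + \left(\frac{3 \cdot 2}{a} - \frac{5}{7}\right)\right)^{2} = \left(8 + \left(\frac{3 \cdot 2}{-4} - \frac{5}{7}\right)\right)^{2} = \left(8 + \left(6 \left(- \frac{1}{4}\right) - \frac{5}{7}\right)\right)^{2} = \left(8 - \frac{31}{14}\right)^{2} = \left(\frac{81}{14}\right)^{2} = \frac{6561}{196}$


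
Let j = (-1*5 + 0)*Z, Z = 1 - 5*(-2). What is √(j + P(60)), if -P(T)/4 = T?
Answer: I*√295 ≈ 17.176*I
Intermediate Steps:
Z = 11 (Z = 1 + 10 = 11)
P(T) = -4*T
j = -55 (j = (-1*5 + 0)*11 = (-5 + 0)*11 = -5*11 = -55)
√(j + P(60)) = √(-55 - 4*60) = √(-55 - 240) = √(-295) = I*√295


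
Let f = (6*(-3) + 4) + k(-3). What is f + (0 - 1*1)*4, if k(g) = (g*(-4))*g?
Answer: -54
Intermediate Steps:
k(g) = -4*g² (k(g) = (-4*g)*g = -4*g²)
f = -50 (f = (6*(-3) + 4) - 4*(-3)² = (-18 + 4) - 4*9 = -14 - 36 = -50)
f + (0 - 1*1)*4 = -50 + (0 - 1*1)*4 = -50 + (0 - 1)*4 = -50 - 1*4 = -50 - 4 = -54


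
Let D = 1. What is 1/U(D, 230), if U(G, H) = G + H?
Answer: 1/231 ≈ 0.0043290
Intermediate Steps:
1/U(D, 230) = 1/(1 + 230) = 1/231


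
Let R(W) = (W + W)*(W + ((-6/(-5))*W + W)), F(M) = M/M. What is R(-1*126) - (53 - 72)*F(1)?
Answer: 508127/5 ≈ 1.0163e+5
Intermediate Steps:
F(M) = 1
R(W) = 32*W²/5 (R(W) = (2*W)*(W + ((-6*(-⅕))*W + W)) = (2*W)*(W + (6*W/5 + W)) = (2*W)*(W + 11*W/5) = (2*W)*(16*W/5) = 32*W²/5)
R(-1*126) - (53 - 72)*F(1) = 32*(-1*126)²/5 - (53 - 72) = (32/5)*(-126)² - (-19) = (32/5)*15876 - 1*(-19) = 508032/5 + 19 = 508127/5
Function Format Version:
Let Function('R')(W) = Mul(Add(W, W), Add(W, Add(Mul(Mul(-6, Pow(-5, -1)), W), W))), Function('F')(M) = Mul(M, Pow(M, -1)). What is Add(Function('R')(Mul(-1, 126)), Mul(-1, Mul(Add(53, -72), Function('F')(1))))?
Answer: Rational(508127, 5) ≈ 1.0163e+5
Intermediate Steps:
Function('F')(M) = 1
Function('R')(W) = Mul(Rational(32, 5), Pow(W, 2)) (Function('R')(W) = Mul(Mul(2, W), Add(W, Add(Mul(Mul(-6, Rational(-1, 5)), W), W))) = Mul(Mul(2, W), Add(W, Add(Mul(Rational(6, 5), W), W))) = Mul(Mul(2, W), Add(W, Mul(Rational(11, 5), W))) = Mul(Mul(2, W), Mul(Rational(16, 5), W)) = Mul(Rational(32, 5), Pow(W, 2)))
Add(Function('R')(Mul(-1, 126)), Mul(-1, Mul(Add(53, -72), Function('F')(1)))) = Add(Mul(Rational(32, 5), Pow(Mul(-1, 126), 2)), Mul(-1, Mul(Add(53, -72), 1))) = Add(Mul(Rational(32, 5), Pow(-126, 2)), Mul(-1, Mul(-19, 1))) = Add(Mul(Rational(32, 5), 15876), Mul(-1, -19)) = Add(Rational(508032, 5), 19) = Rational(508127, 5)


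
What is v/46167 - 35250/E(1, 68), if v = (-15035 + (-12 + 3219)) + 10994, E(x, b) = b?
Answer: -271240577/523226 ≈ -518.40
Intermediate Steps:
v = -834 (v = (-15035 + 3207) + 10994 = -11828 + 10994 = -834)
v/46167 - 35250/E(1, 68) = -834/46167 - 35250/68 = -834*1/46167 - 35250*1/68 = -278/15389 - 17625/34 = -271240577/523226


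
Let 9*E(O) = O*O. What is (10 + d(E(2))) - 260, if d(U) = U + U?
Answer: -2242/9 ≈ -249.11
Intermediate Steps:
E(O) = O²/9 (E(O) = (O*O)/9 = O²/9)
d(U) = 2*U
(10 + d(E(2))) - 260 = (10 + 2*((⅑)*2²)) - 260 = (10 + 2*((⅑)*4)) - 260 = (10 + 2*(4/9)) - 260 = (10 + 8/9) - 260 = 98/9 - 260 = -2242/9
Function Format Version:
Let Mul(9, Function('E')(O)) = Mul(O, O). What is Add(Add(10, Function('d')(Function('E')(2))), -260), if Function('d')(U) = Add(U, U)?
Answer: Rational(-2242, 9) ≈ -249.11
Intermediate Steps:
Function('E')(O) = Mul(Rational(1, 9), Pow(O, 2)) (Function('E')(O) = Mul(Rational(1, 9), Mul(O, O)) = Mul(Rational(1, 9), Pow(O, 2)))
Function('d')(U) = Mul(2, U)
Add(Add(10, Function('d')(Function('E')(2))), -260) = Add(Add(10, Mul(2, Mul(Rational(1, 9), Pow(2, 2)))), -260) = Add(Add(10, Mul(2, Mul(Rational(1, 9), 4))), -260) = Add(Add(10, Mul(2, Rational(4, 9))), -260) = Add(Add(10, Rational(8, 9)), -260) = Add(Rational(98, 9), -260) = Rational(-2242, 9)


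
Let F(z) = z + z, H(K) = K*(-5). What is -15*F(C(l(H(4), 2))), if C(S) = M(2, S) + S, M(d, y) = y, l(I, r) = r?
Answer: -120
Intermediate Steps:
H(K) = -5*K
C(S) = 2*S (C(S) = S + S = 2*S)
F(z) = 2*z
-15*F(C(l(H(4), 2))) = -30*2*2 = -30*4 = -15*8 = -120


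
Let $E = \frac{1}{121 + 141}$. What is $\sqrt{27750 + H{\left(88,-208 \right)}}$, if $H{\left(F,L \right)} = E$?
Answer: $\frac{\sqrt{1904871262}}{262} \approx 166.58$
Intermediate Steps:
$E = \frac{1}{262} \approx 0.0038168$
$H{\left(F,L \right)} = \frac{1}{262}$
$\sqrt{27750 + H{\left(88,-208 \right)}} = \sqrt{27750 + \frac{1}{262}} = \sqrt{\frac{7270501}{262}} = \frac{\sqrt{1904871262}}{262}$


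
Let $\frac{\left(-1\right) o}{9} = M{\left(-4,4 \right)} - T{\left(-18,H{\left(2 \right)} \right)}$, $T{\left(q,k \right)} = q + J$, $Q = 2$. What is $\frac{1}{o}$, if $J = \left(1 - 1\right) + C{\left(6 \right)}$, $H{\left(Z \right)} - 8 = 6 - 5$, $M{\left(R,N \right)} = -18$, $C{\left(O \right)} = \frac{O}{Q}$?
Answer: $\frac{1}{27} \approx 0.037037$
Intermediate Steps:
$C{\left(O \right)} = \frac{O}{2}$
$H{\left(Z \right)} = 9$ ($H{\left(Z \right)} = 8 + \left(6 - 5\right) = 8 + 1 = 9$)
$J = 3$ ($J = \left(1 - 1\right) + \frac{1}{2} \cdot 6 = 0 + 3 = 3$)
$T{\left(q,k \right)} = 3 + q$ ($T{\left(q,k \right)} = q + 3 = 3 + q$)
$o = 27$ ($o = - 9 \left(-18 - \left(3 - 18\right)\right) = - 9 \left(-18 - -15\right) = - 9 \left(-18 + 15\right) = \left(-9\right) \left(-3\right) = 27$)
$\frac{1}{o} = \frac{1}{27}$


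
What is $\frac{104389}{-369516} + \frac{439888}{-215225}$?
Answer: $- \frac{185012776733}{79529081100} \approx -2.3264$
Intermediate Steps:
$\frac{104389}{-369516} + \frac{439888}{-215225} = 104389 \left(- \frac{1}{369516}\right) + 439888 \left(- \frac{1}{215225}\right) = - \frac{104389}{369516} - \frac{439888}{215225} = - \frac{185012776733}{79529081100}$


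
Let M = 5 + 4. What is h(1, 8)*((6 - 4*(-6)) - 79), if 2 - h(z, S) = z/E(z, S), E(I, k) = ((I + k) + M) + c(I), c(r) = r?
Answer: -1813/19 ≈ -95.421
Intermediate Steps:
M = 9
E(I, k) = 9 + k + 2*I (E(I, k) = ((I + k) + 9) + I = (9 + I + k) + I = 9 + k + 2*I)
h(z, S) = 2 - z/(9 + S + 2*z)
h(1, 8)*((6 - 4*(-6)) - 79) = ((18 + 2*8 + 3*1)/(9 + 8 + 2*1))*((6 - 4*(-6)) - 79) = ((18 + 16 + 3)/(9 + 8 + 2))*((6 + 24) - 79) = (37/19)*(30 - 79) = ((1/19)*37)*(-49) = (37/19)*(-49) = -1813/19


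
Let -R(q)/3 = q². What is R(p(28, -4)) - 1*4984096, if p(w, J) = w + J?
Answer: -4985824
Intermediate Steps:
p(w, J) = J + w
R(q) = -3*q²
R(p(28, -4)) - 1*4984096 = -3*(-4 + 28)² - 1*4984096 = -3*24² - 4984096 = -3*576 - 4984096 = -1728 - 4984096 = -4985824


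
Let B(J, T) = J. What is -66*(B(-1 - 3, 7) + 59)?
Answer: -3630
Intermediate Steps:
-66*(B(-1 - 3, 7) + 59) = -66*((-1 - 3) + 59) = -66*(-4 + 59) = -66*55 = -3630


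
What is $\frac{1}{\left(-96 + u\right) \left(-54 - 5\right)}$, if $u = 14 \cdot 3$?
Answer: $\frac{1}{3186} \approx 0.00031387$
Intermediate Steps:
$u = 42$
$\frac{1}{\left(-96 + u\right) \left(-54 - 5\right)} = \frac{1}{\left(-96 + 42\right) \left(-54 - 5\right)} = \frac{1}{\left(-54\right) \left(-59\right)} = \frac{1}{3186}$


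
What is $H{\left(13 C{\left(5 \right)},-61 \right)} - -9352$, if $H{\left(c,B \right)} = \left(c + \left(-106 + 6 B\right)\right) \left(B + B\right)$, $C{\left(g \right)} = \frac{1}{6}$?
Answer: $\frac{200015}{3} \approx 66672.0$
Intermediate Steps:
$C{\left(g \right)} = \frac{1}{6}$
$H{\left(c,B \right)} = 2 B \left(-106 + c + 6 B\right)$ ($H{\left(c,B \right)} = \left(-106 + c + 6 B\right) 2 B = 2 B \left(-106 + c + 6 B\right)$)
$H{\left(13 C{\left(5 \right)},-61 \right)} - -9352 = 2 \left(-61\right) \left(-106 + 13 \cdot \frac{1}{6} + 6 \left(-61\right)\right) - -9352 = 2 \left(-61\right) \left(-106 + \frac{13}{6} - 366\right) + 9352 = 2 \left(-61\right) \left(- \frac{2819}{6}\right) + 9352 = \frac{171959}{3} + 9352 = \frac{200015}{3}$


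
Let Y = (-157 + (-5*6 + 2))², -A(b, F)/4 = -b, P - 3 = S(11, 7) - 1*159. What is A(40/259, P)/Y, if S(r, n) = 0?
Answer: 32/1772855 ≈ 1.8050e-5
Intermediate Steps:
P = -156 (P = 3 + (0 - 1*159) = 3 + (0 - 159) = 3 - 159 = -156)
A(b, F) = 4*b (A(b, F) = -(-4)*b = 4*b)
Y = 34225 (Y = (-157 + (-30 + 2))² = (-157 - 28)² = (-185)² = 34225)
A(40/259, P)/Y = (4*(40/259))/34225 = (4*(40*(1/259)))*(1/34225) = (4*(40/259))*(1/34225) = (160/259)*(1/34225) = 32/1772855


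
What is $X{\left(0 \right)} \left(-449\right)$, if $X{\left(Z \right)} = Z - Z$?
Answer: $0$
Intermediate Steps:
$X{\left(Z \right)} = 0$
$X{\left(0 \right)} \left(-449\right) = 0 \left(-449\right) = 0$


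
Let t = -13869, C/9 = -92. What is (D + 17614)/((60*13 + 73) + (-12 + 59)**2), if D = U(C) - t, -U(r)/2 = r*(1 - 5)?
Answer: 24859/3062 ≈ 8.1185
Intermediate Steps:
C = -828 (C = 9*(-92) = -828)
U(r) = 8*r (U(r) = -2*r*(1 - 5) = -2*r*(-4) = -(-8)*r = 8*r)
D = 7245 (D = 8*(-828) - 1*(-13869) = -6624 + 13869 = 7245)
(D + 17614)/((60*13 + 73) + (-12 + 59)**2) = (7245 + 17614)/((60*13 + 73) + (-12 + 59)**2) = 24859/((780 + 73) + 47**2) = 24859/(853 + 2209) = 24859/3062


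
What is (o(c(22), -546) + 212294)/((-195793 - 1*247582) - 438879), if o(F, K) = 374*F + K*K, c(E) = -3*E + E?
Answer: -246977/441127 ≈ -0.55988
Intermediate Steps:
c(E) = -2*E
o(F, K) = K² + 374*F (o(F, K) = 374*F + K² = K² + 374*F)
(o(c(22), -546) + 212294)/((-195793 - 1*247582) - 438879) = (((-546)² + 374*(-2*22)) + 212294)/((-195793 - 1*247582) - 438879) = ((298116 + 374*(-44)) + 212294)/((-195793 - 247582) - 438879) = ((298116 - 16456) + 212294)/(-443375 - 438879) = (281660 + 212294)/(-882254) = 493954*(-1/882254) = -246977/441127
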